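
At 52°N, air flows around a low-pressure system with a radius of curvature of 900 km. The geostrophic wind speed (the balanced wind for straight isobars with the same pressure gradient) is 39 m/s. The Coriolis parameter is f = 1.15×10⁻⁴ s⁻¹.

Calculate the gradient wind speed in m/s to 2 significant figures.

30 m/s

Around a low, centrifugal force acts outward with Coriolis, so pressure-gradient force balances both:
(1/ρ)|∂P/∂n| = fV + V²/R  →  V² + fR·V − fR·V_g = 0
With fR = 1.15×10⁻⁴ × 900×10³ m = 103 m/s:
V = [−fR + √((fR)² + 4 fR V_g)]/2 = [−103 + √(103² + 4×103×39)]/2 = 30.2 m/s
Subgeostrophic (V < V_g = 39 m/s), as expected around a low.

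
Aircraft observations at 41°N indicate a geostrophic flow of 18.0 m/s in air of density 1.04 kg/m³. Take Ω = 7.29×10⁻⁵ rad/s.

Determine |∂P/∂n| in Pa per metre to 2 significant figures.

1.8×10⁻³ Pa/m

Coriolis parameter at 41°N:
f = 2Ω sin φ = 2 × 7.29×10⁻⁵ × sin 41° = 9.57×10⁻⁵ s⁻¹
Geostrophic balance rearranged: |∂P/∂n| = f ρ V_g
|∂P/∂n| = 9.57×10⁻⁵ × 1.04 × 18.0 = 1.79×10⁻³ Pa/m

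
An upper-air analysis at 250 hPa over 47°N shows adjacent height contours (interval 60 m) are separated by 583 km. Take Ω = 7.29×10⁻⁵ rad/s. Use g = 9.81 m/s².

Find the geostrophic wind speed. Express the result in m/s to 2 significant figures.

9.5 m/s

Coriolis parameter at 47°N:
f = 2Ω sin φ = 2 × 7.29×10⁻⁵ × sin 47° = 1.07×10⁻⁴ s⁻¹
Height gradient: |∂Z/∂n| = 60 m / 583000 m = 1.03×10⁻⁴
On a pressure surface, geostrophic balance gives V_g = (g/f)|∂Z/∂n|:
V_g = 9.81 × 1.03×10⁻⁴ / 1.07×10⁻⁴ = 9.47 m/s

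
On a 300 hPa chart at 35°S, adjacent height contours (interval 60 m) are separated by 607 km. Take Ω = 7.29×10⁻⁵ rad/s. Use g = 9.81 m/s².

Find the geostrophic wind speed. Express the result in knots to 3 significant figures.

Coriolis parameter at 35°S:
f = 2Ω sin φ = 2 × 7.29×10⁻⁵ × sin 35° = 8.36×10⁻⁵ s⁻¹
Height gradient: |∂Z/∂n| = 60 m / 607000 m = 9.88×10⁻⁵
On a pressure surface, geostrophic balance gives V_g = (g/f)|∂Z/∂n|:
V_g = 9.81 × 9.88×10⁻⁵ / 8.36×10⁻⁵ = 11.6 m/s
Converting: 11.6 m/s × 1.944 = 22.5 knots

22.5 knots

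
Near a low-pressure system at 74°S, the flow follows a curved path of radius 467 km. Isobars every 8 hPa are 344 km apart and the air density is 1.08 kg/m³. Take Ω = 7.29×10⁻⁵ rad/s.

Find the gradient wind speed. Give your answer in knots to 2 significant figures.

25 knots

Coriolis parameter at 74°S:
f = 2Ω sin φ = 2 × 7.29×10⁻⁵ × sin 74° = 1.40×10⁻⁴ s⁻¹
Pressure gradient: |∂P/∂n| = 800 Pa / 344000 m = 2.33×10⁻³ Pa/m
Geostrophic speed: V_g = |∂P/∂n|/(fρ) = 2.33×10⁻³/(1.40×10⁻⁴ × 1.08) = 15.4 m/s
Around a low, centrifugal force acts outward with Coriolis, so pressure-gradient force balances both:
(1/ρ)|∂P/∂n| = fV + V²/R  →  V² + fR·V − fR·V_g = 0
With fR = 1.40×10⁻⁴ × 467×10³ m = 65.5 m/s:
V = [−fR + √((fR)² + 4 fR V_g)]/2 = [−65.5 + √(65.5² + 4×65.5×15.4)]/2 = 12.8 m/s
Subgeostrophic (V < V_g = 15.4 m/s), as expected around a low.
Converting: 12.8 m/s × 1.944 = 25 knots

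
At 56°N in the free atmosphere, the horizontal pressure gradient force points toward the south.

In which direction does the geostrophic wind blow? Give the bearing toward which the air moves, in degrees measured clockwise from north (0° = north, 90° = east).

The pressure-gradient force points toward the south (bearing 180°).
Geostrophic balance: in the Northern Hemisphere the Coriolis force deflects motion to the right, so the geostrophic wind blows 90° to the right of the pressure-gradient force (low pressure on the left).
Rotating 180° by 90° clockwise gives 270° — the wind blows toward the west.

270°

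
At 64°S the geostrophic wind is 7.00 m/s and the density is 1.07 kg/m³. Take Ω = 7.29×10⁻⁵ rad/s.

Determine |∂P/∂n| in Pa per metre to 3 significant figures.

9.82×10⁻⁴ Pa/m

Coriolis parameter at 64°S:
f = 2Ω sin φ = 2 × 7.29×10⁻⁵ × sin 64° = 1.31×10⁻⁴ s⁻¹
Geostrophic balance rearranged: |∂P/∂n| = f ρ V_g
|∂P/∂n| = 1.31×10⁻⁴ × 1.07 × 7.00 = 9.82×10⁻⁴ Pa/m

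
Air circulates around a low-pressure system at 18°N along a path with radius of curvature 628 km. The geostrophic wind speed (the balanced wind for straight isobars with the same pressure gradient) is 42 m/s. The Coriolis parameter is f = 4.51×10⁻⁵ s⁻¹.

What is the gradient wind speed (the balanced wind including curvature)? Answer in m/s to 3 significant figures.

23.1 m/s

Around a low, centrifugal force acts outward with Coriolis, so pressure-gradient force balances both:
(1/ρ)|∂P/∂n| = fV + V²/R  →  V² + fR·V − fR·V_g = 0
With fR = 4.51×10⁻⁵ × 628×10³ m = 28.3 m/s:
V = [−fR + √((fR)² + 4 fR V_g)]/2 = [−28.3 + √(28.3² + 4×28.3×42)]/2 = 23.1 m/s
Subgeostrophic (V < V_g = 42 m/s), as expected around a low.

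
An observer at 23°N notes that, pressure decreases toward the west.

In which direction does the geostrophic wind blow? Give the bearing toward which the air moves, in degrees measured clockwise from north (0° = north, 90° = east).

000°

The pressure-gradient force points toward the west (bearing 270°).
Geostrophic balance: in the Northern Hemisphere the Coriolis force deflects motion to the right, so the geostrophic wind blows 90° to the right of the pressure-gradient force (low pressure on the left).
Rotating 270° by 90° clockwise gives 000° — the wind blows toward the north.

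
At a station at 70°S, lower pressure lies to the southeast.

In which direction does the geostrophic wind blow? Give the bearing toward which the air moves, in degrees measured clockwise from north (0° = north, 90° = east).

The pressure-gradient force points toward the southeast (bearing 135°).
Geostrophic balance: in the Southern Hemisphere the Coriolis force deflects motion to the left, so the geostrophic wind blows 90° to the left of the pressure-gradient force (low pressure on the right).
Rotating 135° by 90° counterclockwise gives 045° — the wind blows toward the northeast.

045°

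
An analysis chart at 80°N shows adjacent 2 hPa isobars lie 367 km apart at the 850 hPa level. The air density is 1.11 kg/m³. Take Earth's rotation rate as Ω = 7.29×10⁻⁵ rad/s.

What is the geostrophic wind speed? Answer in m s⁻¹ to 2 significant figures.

3.4 m s⁻¹

Coriolis parameter at 80°N:
f = 2Ω sin φ = 2 × 7.29×10⁻⁵ × sin 80° = 1.44×10⁻⁴ s⁻¹
Pressure gradient: |∂P/∂n| = 200 Pa / 367000 m = 5.45×10⁻⁴ Pa/m
Geostrophic balance (pressure-gradient force = Coriolis force):
V_g = (1/(fρ)) |∂P/∂n| = 5.45×10⁻⁴ / (1.44×10⁻⁴ × 1.11) = 3.42 m/s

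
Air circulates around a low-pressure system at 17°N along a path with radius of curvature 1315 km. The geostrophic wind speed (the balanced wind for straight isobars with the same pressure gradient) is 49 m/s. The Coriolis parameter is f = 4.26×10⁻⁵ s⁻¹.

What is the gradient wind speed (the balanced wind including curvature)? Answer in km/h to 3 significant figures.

Around a low, centrifugal force acts outward with Coriolis, so pressure-gradient force balances both:
(1/ρ)|∂P/∂n| = fV + V²/R  →  V² + fR·V − fR·V_g = 0
With fR = 4.26×10⁻⁵ × 1315×10³ m = 56.0 m/s:
V = [−fR + √((fR)² + 4 fR V_g)]/2 = [−56.0 + √(56.0² + 4×56.0×49)]/2 = 31.4 m/s
Subgeostrophic (V < V_g = 49 m/s), as expected around a low.
Converting: 31.4 m/s × 3.6 = 113 km/h

113 km/h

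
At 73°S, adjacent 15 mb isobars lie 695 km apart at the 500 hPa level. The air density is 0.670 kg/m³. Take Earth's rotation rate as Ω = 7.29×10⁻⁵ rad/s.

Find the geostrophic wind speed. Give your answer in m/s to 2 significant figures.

Coriolis parameter at 73°S:
f = 2Ω sin φ = 2 × 7.29×10⁻⁵ × sin 73° = 1.39×10⁻⁴ s⁻¹
Pressure gradient: |∂P/∂n| = 1500 Pa / 695000 m = 2.16×10⁻³ Pa/m
Geostrophic balance (pressure-gradient force = Coriolis force):
V_g = (1/(fρ)) |∂P/∂n| = 2.16×10⁻³ / (1.39×10⁻⁴ × 0.670) = 23.1 m/s

23 m/s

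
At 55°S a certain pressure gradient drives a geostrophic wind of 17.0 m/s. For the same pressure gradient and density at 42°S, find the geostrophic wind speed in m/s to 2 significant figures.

With the same pressure gradient and density, V_g ∝ 1/f ∝ 1/sin φ.
V₂ = V₁ · sin φ₁ / sin φ₂ = 17.0 × sin 55° / sin 42°
V₂ = 17.0 × 0.8192/0.6691 = 21 m/s

21 m/s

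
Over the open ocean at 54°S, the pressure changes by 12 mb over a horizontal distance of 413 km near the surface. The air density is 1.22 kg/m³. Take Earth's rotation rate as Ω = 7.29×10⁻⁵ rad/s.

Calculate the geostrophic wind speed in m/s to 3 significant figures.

Coriolis parameter at 54°S:
f = 2Ω sin φ = 2 × 7.29×10⁻⁵ × sin 54° = 1.18×10⁻⁴ s⁻¹
Pressure gradient: |∂P/∂n| = 1200 Pa / 413000 m = 2.91×10⁻³ Pa/m
Geostrophic balance (pressure-gradient force = Coriolis force):
V_g = (1/(fρ)) |∂P/∂n| = 2.91×10⁻³ / (1.18×10⁻⁴ × 1.22) = 20.2 m/s

20.2 m/s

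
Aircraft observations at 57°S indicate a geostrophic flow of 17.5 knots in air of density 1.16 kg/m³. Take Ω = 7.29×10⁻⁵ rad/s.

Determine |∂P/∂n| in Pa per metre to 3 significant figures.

Coriolis parameter at 57°S:
f = 2Ω sin φ = 2 × 7.29×10⁻⁵ × sin 57° = 1.22×10⁻⁴ s⁻¹
Wind speed in SI: 17.5 knots = 9.00 m/s
Geostrophic balance rearranged: |∂P/∂n| = f ρ V_g
|∂P/∂n| = 1.22×10⁻⁴ × 1.16 × 9.00 = 1.28×10⁻³ Pa/m

1.28×10⁻³ Pa/m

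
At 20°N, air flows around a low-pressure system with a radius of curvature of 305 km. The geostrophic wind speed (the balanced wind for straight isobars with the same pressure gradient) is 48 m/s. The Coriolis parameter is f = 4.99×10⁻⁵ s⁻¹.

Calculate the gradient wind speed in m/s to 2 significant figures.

20 m/s

Around a low, centrifugal force acts outward with Coriolis, so pressure-gradient force balances both:
(1/ρ)|∂P/∂n| = fV + V²/R  →  V² + fR·V − fR·V_g = 0
With fR = 4.99×10⁻⁵ × 305×10³ m = 15.2 m/s:
V = [−fR + √((fR)² + 4 fR V_g)]/2 = [−15.2 + √(15.2² + 4×15.2×48)]/2 = 20.5 m/s
Subgeostrophic (V < V_g = 48 m/s), as expected around a low.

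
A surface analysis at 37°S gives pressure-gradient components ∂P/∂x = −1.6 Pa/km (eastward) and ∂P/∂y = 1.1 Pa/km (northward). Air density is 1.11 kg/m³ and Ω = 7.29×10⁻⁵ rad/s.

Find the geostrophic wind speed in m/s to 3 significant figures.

19.9 m/s

Coriolis parameter at 37°S:
f = 2Ω sin φ = 2 × 7.29×10⁻⁵ × sin 37° = 8.77×10⁻⁵ s⁻¹
In the Southern Hemisphere f is negative: f = −8.77×10⁻⁵ s⁻¹.
Component geostrophic relations (x east, y north):
u_g = −(1/(fρ)) ∂P/∂y,  v_g = (1/(fρ)) ∂P/∂x
u_g = −(1.1×10⁻³)/(−8.77×10⁻⁵ × 1.11) = 11.3 m/s;  v_g = (−1.6×10⁻³)/(−8.77×10⁻⁵ × 1.11) = 16.4 m/s
|V_g| = √(u_g² + v_g²) = 19.9 m/s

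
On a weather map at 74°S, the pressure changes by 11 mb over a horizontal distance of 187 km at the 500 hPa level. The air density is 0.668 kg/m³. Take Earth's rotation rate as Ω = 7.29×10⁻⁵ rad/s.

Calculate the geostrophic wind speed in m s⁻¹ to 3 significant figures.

62.8 m s⁻¹

Coriolis parameter at 74°S:
f = 2Ω sin φ = 2 × 7.29×10⁻⁵ × sin 74° = 1.40×10⁻⁴ s⁻¹
Pressure gradient: |∂P/∂n| = 1100 Pa / 187000 m = 5.88×10⁻³ Pa/m
Geostrophic balance (pressure-gradient force = Coriolis force):
V_g = (1/(fρ)) |∂P/∂n| = 5.88×10⁻³ / (1.40×10⁻⁴ × 0.668) = 62.8 m/s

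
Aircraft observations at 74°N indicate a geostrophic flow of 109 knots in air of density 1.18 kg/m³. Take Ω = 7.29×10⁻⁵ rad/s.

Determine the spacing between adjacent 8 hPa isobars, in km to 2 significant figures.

86 km

Coriolis parameter at 74°N:
f = 2Ω sin φ = 2 × 7.29×10⁻⁵ × sin 74° = 1.40×10⁻⁴ s⁻¹
Wind speed in SI: 109 knots = 56.1 m/s
Geostrophic balance rearranged: |∂P/∂n| = f ρ V_g
|∂P/∂n| = 1.40×10⁻⁴ × 1.18 × 56.1 = 9.27×10⁻³ Pa/m
Isobar spacing: Δn = ΔP/|∂P/∂n| = 800 Pa / 9.27×10⁻³ Pa/m = 86267 m ≈ 86 km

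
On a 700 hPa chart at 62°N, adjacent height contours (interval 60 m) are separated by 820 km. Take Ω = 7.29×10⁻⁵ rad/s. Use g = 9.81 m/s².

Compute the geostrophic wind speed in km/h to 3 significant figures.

Coriolis parameter at 62°N:
f = 2Ω sin φ = 2 × 7.29×10⁻⁵ × sin 62° = 1.29×10⁻⁴ s⁻¹
Height gradient: |∂Z/∂n| = 60 m / 820000 m = 7.32×10⁻⁵
On a pressure surface, geostrophic balance gives V_g = (g/f)|∂Z/∂n|:
V_g = 9.81 × 7.32×10⁻⁵ / 1.29×10⁻⁴ = 5.58 m/s
Converting: 5.58 m/s × 3.6 = 20.1 km/h

20.1 km/h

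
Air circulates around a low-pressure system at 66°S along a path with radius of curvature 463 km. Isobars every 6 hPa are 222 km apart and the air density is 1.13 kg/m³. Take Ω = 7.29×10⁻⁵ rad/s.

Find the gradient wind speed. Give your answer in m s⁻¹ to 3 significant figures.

Coriolis parameter at 66°S:
f = 2Ω sin φ = 2 × 7.29×10⁻⁵ × sin 66° = 1.33×10⁻⁴ s⁻¹
Pressure gradient: |∂P/∂n| = 600 Pa / 222000 m = 2.70×10⁻³ Pa/m
Geostrophic speed: V_g = |∂P/∂n|/(fρ) = 2.70×10⁻³/(1.33×10⁻⁴ × 1.13) = 18.0 m/s
Around a low, centrifugal force acts outward with Coriolis, so pressure-gradient force balances both:
(1/ρ)|∂P/∂n| = fV + V²/R  →  V² + fR·V − fR·V_g = 0
With fR = 1.33×10⁻⁴ × 463×10³ m = 61.7 m/s:
V = [−fR + √((fR)² + 4 fR V_g)]/2 = [−61.7 + √(61.7² + 4×61.7×18)]/2 = 14.5 m/s
Subgeostrophic (V < V_g = 18 m/s), as expected around a low.

14.5 m s⁻¹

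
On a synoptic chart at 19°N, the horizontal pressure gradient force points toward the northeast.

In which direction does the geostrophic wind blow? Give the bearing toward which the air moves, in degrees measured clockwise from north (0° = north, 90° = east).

The pressure-gradient force points toward the northeast (bearing 045°).
Geostrophic balance: in the Northern Hemisphere the Coriolis force deflects motion to the right, so the geostrophic wind blows 90° to the right of the pressure-gradient force (low pressure on the left).
Rotating 045° by 90° clockwise gives 135° — the wind blows toward the southeast.

135°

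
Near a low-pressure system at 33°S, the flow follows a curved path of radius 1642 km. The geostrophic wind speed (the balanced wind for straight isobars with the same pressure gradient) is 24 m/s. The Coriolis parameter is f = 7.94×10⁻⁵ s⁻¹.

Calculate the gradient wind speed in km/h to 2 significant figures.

75 km/h

Around a low, centrifugal force acts outward with Coriolis, so pressure-gradient force balances both:
(1/ρ)|∂P/∂n| = fV + V²/R  →  V² + fR·V − fR·V_g = 0
With fR = 7.94×10⁻⁵ × 1642×10³ m = 130 m/s:
V = [−fR + √((fR)² + 4 fR V_g)]/2 = [−130 + √(130² + 4×130×24)]/2 = 20.7 m/s
Subgeostrophic (V < V_g = 24 m/s), as expected around a low.
Converting: 20.7 m/s × 3.6 = 75 km/h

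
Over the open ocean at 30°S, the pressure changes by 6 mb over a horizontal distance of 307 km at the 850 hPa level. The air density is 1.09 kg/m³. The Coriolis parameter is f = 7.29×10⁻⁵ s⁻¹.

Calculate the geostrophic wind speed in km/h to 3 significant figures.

Pressure gradient: |∂P/∂n| = 600 Pa / 307000 m = 1.95×10⁻³ Pa/m
Geostrophic balance (pressure-gradient force = Coriolis force):
V_g = (1/(fρ)) |∂P/∂n| = 1.95×10⁻³ / (7.29×10⁻⁵ × 1.09) = 24.6 m/s
Converting: 24.6 m/s × 3.6 = 88.5 km/h

88.5 km/h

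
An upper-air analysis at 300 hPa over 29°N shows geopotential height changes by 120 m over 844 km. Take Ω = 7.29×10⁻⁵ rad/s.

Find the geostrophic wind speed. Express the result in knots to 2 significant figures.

38 knots

Coriolis parameter at 29°N:
f = 2Ω sin φ = 2 × 7.29×10⁻⁵ × sin 29° = 7.07×10⁻⁵ s⁻¹
Height gradient: |∂Z/∂n| = 120 m / 844000 m = 1.42×10⁻⁴
On a pressure surface, geostrophic balance gives V_g = (g/f)|∂Z/∂n|:
V_g = 9.81 × 1.42×10⁻⁴ / 7.07×10⁻⁵ = 19.7 m/s
Converting: 19.7 m/s × 1.944 = 38 knots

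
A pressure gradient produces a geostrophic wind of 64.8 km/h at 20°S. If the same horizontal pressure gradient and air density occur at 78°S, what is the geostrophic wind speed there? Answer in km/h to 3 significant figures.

With the same pressure gradient and density, V_g ∝ 1/f ∝ 1/sin φ.
V₂ = V₁ · sin φ₁ / sin φ₂ = 64.8 × sin 20° / sin 78°
V₂ = 64.8 × 0.3420/0.9781 = 22.7 km/h

22.7 km/h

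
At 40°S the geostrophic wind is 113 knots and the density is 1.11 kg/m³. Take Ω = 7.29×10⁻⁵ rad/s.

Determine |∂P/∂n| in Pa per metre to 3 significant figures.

Coriolis parameter at 40°S:
f = 2Ω sin φ = 2 × 7.29×10⁻⁵ × sin 40° = 9.37×10⁻⁵ s⁻¹
Wind speed in SI: 113 knots = 58.1 m/s
Geostrophic balance rearranged: |∂P/∂n| = f ρ V_g
|∂P/∂n| = 9.37×10⁻⁵ × 1.11 × 58.1 = 6.05×10⁻³ Pa/m

6.05×10⁻³ Pa/m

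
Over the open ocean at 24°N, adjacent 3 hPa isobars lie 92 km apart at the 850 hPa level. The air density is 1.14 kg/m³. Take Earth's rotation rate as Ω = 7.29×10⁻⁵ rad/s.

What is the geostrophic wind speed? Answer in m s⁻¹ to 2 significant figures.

Coriolis parameter at 24°N:
f = 2Ω sin φ = 2 × 7.29×10⁻⁵ × sin 24° = 5.93×10⁻⁵ s⁻¹
Pressure gradient: |∂P/∂n| = 300 Pa / 92000 m = 3.26×10⁻³ Pa/m
Geostrophic balance (pressure-gradient force = Coriolis force):
V_g = (1/(fρ)) |∂P/∂n| = 3.26×10⁻³ / (5.93×10⁻⁵ × 1.14) = 48.2 m/s

48 m s⁻¹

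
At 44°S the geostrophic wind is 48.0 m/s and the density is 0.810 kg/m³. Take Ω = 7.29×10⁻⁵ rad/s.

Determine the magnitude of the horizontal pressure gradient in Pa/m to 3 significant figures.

3.94×10⁻³ Pa/m

Coriolis parameter at 44°S:
f = 2Ω sin φ = 2 × 7.29×10⁻⁵ × sin 44° = 1.01×10⁻⁴ s⁻¹
Geostrophic balance rearranged: |∂P/∂n| = f ρ V_g
|∂P/∂n| = 1.01×10⁻⁴ × 0.810 × 48.0 = 3.94×10⁻³ Pa/m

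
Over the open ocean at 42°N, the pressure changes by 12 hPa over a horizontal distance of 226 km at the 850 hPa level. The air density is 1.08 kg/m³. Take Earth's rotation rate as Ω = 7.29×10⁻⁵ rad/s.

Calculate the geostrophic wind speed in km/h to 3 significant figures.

181 km/h

Coriolis parameter at 42°N:
f = 2Ω sin φ = 2 × 7.29×10⁻⁵ × sin 42° = 9.76×10⁻⁵ s⁻¹
Pressure gradient: |∂P/∂n| = 1200 Pa / 226000 m = 5.31×10⁻³ Pa/m
Geostrophic balance (pressure-gradient force = Coriolis force):
V_g = (1/(fρ)) |∂P/∂n| = 5.31×10⁻³ / (9.76×10⁻⁵ × 1.08) = 50.4 m/s
Converting: 50.4 m/s × 3.6 = 181 km/h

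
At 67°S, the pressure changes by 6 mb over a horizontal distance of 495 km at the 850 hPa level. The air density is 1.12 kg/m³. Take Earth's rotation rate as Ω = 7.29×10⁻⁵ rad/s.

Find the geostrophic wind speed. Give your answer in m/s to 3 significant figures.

Coriolis parameter at 67°S:
f = 2Ω sin φ = 2 × 7.29×10⁻⁵ × sin 67° = 1.34×10⁻⁴ s⁻¹
Pressure gradient: |∂P/∂n| = 600 Pa / 495000 m = 1.21×10⁻³ Pa/m
Geostrophic balance (pressure-gradient force = Coriolis force):
V_g = (1/(fρ)) |∂P/∂n| = 1.21×10⁻³ / (1.34×10⁻⁴ × 1.12) = 8.06 m/s

8.06 m/s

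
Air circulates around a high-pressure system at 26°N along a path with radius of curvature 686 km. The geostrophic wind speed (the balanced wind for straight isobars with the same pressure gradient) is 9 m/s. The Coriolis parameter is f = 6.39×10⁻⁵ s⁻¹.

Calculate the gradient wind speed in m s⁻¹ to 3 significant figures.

Around a high, pressure-gradient force acts outward with centrifugal, so Coriolis balances both:
fV = (1/ρ)|∂P/∂n| + V²/R  →  V² − fR·V + fR·V_g = 0
With fR = 6.39×10⁻⁵ × 686×10³ m = 43.8 m/s:
V = [fR − √((fR)² − 4 fR V_g)]/2 = [43.8 − √(43.8² − 4×43.8×9)]/2 = 12.7 m/s
Supergeostrophic (V > V_g = 9 m/s), as expected around a high.

12.7 m s⁻¹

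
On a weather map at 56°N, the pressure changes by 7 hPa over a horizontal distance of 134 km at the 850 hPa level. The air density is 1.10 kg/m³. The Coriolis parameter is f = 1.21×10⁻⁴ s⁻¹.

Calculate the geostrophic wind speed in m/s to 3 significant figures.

Pressure gradient: |∂P/∂n| = 700 Pa / 134000 m = 5.22×10⁻³ Pa/m
Geostrophic balance (pressure-gradient force = Coriolis force):
V_g = (1/(fρ)) |∂P/∂n| = 5.22×10⁻³ / (1.21×10⁻⁴ × 1.10) = 39.2 m/s

39.2 m/s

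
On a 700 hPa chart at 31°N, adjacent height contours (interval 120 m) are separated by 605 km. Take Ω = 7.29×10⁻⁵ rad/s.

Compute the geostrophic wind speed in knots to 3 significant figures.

Coriolis parameter at 31°N:
f = 2Ω sin φ = 2 × 7.29×10⁻⁵ × sin 31° = 7.51×10⁻⁵ s⁻¹
Height gradient: |∂Z/∂n| = 120 m / 605000 m = 1.98×10⁻⁴
On a pressure surface, geostrophic balance gives V_g = (g/f)|∂Z/∂n|:
V_g = 9.81 × 1.98×10⁻⁴ / 7.51×10⁻⁵ = 25.9 m/s
Converting: 25.9 m/s × 1.944 = 50.4 knots

50.4 knots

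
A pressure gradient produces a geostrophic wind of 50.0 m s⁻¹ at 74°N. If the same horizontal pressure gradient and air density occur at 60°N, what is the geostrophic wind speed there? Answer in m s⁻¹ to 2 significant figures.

55 m s⁻¹

With the same pressure gradient and density, V_g ∝ 1/f ∝ 1/sin φ.
V₂ = V₁ · sin φ₁ / sin φ₂ = 50.0 × sin 74° / sin 60°
V₂ = 50.0 × 0.9613/0.8660 = 55 m s⁻¹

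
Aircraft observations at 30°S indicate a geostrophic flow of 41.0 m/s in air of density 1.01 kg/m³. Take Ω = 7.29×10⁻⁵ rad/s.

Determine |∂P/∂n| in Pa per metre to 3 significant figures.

Coriolis parameter at 30°S:
f = 2Ω sin φ = 2 × 7.29×10⁻⁵ × sin 30° = 7.29×10⁻⁵ s⁻¹
Geostrophic balance rearranged: |∂P/∂n| = f ρ V_g
|∂P/∂n| = 7.29×10⁻⁵ × 1.01 × 41.0 = 3.02×10⁻³ Pa/m

3.02×10⁻³ Pa/m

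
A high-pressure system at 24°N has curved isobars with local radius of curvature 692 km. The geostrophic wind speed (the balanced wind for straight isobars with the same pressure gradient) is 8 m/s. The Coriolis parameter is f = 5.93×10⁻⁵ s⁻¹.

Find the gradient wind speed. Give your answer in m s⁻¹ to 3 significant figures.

Around a high, pressure-gradient force acts outward with centrifugal, so Coriolis balances both:
fV = (1/ρ)|∂P/∂n| + V²/R  →  V² − fR·V + fR·V_g = 0
With fR = 5.93×10⁻⁵ × 692×10³ m = 41.0 m/s:
V = [fR − √((fR)² − 4 fR V_g)]/2 = [41.0 − √(41.0² − 4×41.0×8)]/2 = 10.9 m/s
Supergeostrophic (V > V_g = 8 m/s), as expected around a high.

10.9 m s⁻¹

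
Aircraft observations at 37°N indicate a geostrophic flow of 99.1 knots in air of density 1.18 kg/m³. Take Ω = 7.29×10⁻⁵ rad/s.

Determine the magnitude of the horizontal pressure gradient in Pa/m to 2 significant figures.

5.3×10⁻³ Pa/m

Coriolis parameter at 37°N:
f = 2Ω sin φ = 2 × 7.29×10⁻⁵ × sin 37° = 8.77×10⁻⁵ s⁻¹
Wind speed in SI: 99.1 knots = 51.0 m/s
Geostrophic balance rearranged: |∂P/∂n| = f ρ V_g
|∂P/∂n| = 8.77×10⁻⁵ × 1.18 × 51.0 = 5.28×10⁻³ Pa/m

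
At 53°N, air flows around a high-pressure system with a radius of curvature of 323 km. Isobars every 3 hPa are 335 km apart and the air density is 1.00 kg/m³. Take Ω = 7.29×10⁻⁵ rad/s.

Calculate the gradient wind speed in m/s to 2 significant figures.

Coriolis parameter at 53°N:
f = 2Ω sin φ = 2 × 7.29×10⁻⁵ × sin 53° = 1.16×10⁻⁴ s⁻¹
Pressure gradient: |∂P/∂n| = 300 Pa / 335000 m = 8.96×10⁻⁴ Pa/m
Geostrophic speed: V_g = |∂P/∂n|/(fρ) = 8.96×10⁻⁴/(1.16×10⁻⁴ × 1.00) = 7.69 m/s
Around a high, pressure-gradient force acts outward with centrifugal, so Coriolis balances both:
fV = (1/ρ)|∂P/∂n| + V²/R  →  V² − fR·V + fR·V_g = 0
With fR = 1.16×10⁻⁴ × 323×10³ m = 37.6 m/s:
V = [fR − √((fR)² − 4 fR V_g)]/2 = [37.6 − √(37.6² − 4×37.6×7.69)]/2 = 10.8 m/s
Supergeostrophic (V > V_g = 7.69 m/s), as expected around a high.

11 m/s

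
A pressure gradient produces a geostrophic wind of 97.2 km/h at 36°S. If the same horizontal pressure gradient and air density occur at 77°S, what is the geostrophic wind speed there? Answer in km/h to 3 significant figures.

With the same pressure gradient and density, V_g ∝ 1/f ∝ 1/sin φ.
V₂ = V₁ · sin φ₁ / sin φ₂ = 97.2 × sin 36° / sin 77°
V₂ = 97.2 × 0.5878/0.9744 = 58.6 km/h

58.6 km/h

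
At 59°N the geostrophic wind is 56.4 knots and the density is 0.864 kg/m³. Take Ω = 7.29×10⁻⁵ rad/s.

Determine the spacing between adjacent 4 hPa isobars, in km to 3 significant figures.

128 km

Coriolis parameter at 59°N:
f = 2Ω sin φ = 2 × 7.29×10⁻⁵ × sin 59° = 1.25×10⁻⁴ s⁻¹
Wind speed in SI: 56.4 knots = 29.0 m/s
Geostrophic balance rearranged: |∂P/∂n| = f ρ V_g
|∂P/∂n| = 1.25×10⁻⁴ × 0.864 × 29.0 = 3.13×10⁻³ Pa/m
Isobar spacing: Δn = ΔP/|∂P/∂n| = 400 Pa / 3.13×10⁻³ Pa/m = 127675 m ≈ 128 km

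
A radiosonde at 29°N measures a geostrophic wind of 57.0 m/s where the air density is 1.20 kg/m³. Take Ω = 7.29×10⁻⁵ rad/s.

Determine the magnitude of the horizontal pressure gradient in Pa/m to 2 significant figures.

4.8×10⁻³ Pa/m

Coriolis parameter at 29°N:
f = 2Ω sin φ = 2 × 7.29×10⁻⁵ × sin 29° = 7.07×10⁻⁵ s⁻¹
Geostrophic balance rearranged: |∂P/∂n| = f ρ V_g
|∂P/∂n| = 7.07×10⁻⁵ × 1.20 × 57.0 = 4.83×10⁻³ Pa/m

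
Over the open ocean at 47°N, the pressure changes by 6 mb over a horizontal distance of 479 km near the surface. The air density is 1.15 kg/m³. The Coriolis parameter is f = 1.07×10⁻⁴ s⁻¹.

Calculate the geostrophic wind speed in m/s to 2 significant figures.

Pressure gradient: |∂P/∂n| = 600 Pa / 479000 m = 1.25×10⁻³ Pa/m
Geostrophic balance (pressure-gradient force = Coriolis force):
V_g = (1/(fρ)) |∂P/∂n| = 1.25×10⁻³ / (1.07×10⁻⁴ × 1.15) = 10.2 m/s

10 m/s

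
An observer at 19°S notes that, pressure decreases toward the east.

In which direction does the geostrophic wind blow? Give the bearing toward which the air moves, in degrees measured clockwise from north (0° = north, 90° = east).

The pressure-gradient force points toward the east (bearing 090°).
Geostrophic balance: in the Southern Hemisphere the Coriolis force deflects motion to the left, so the geostrophic wind blows 90° to the left of the pressure-gradient force (low pressure on the right).
Rotating 090° by 90° counterclockwise gives 000° — the wind blows toward the north.

000°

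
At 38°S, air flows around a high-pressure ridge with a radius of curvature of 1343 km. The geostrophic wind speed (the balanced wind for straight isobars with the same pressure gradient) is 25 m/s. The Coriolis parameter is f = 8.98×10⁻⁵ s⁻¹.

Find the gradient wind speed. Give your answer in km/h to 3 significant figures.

127 km/h

Around a high, pressure-gradient force acts outward with centrifugal, so Coriolis balances both:
fV = (1/ρ)|∂P/∂n| + V²/R  →  V² − fR·V + fR·V_g = 0
With fR = 8.98×10⁻⁵ × 1343×10³ m = 121 m/s:
V = [fR − √((fR)² − 4 fR V_g)]/2 = [121 − √(121² − 4×121×25)]/2 = 35.4 m/s
Supergeostrophic (V > V_g = 25 m/s), as expected around a high.
Converting: 35.4 m/s × 3.6 = 127 km/h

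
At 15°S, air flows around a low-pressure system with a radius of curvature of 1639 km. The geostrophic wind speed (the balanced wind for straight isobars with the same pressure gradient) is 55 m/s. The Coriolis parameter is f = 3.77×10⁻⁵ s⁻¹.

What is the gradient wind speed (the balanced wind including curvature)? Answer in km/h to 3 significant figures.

126 km/h

Around a low, centrifugal force acts outward with Coriolis, so pressure-gradient force balances both:
(1/ρ)|∂P/∂n| = fV + V²/R  →  V² + fR·V − fR·V_g = 0
With fR = 3.77×10⁻⁵ × 1639×10³ m = 61.8 m/s:
V = [−fR + √((fR)² + 4 fR V_g)]/2 = [−61.8 + √(61.8² + 4×61.8×55)]/2 = 35.1 m/s
Subgeostrophic (V < V_g = 55 m/s), as expected around a low.
Converting: 35.1 m/s × 3.6 = 126 km/h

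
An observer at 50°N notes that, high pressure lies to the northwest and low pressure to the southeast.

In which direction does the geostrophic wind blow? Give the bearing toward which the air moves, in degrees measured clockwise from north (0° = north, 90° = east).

225°

The pressure-gradient force points toward the southeast (bearing 135°).
Geostrophic balance: in the Northern Hemisphere the Coriolis force deflects motion to the right, so the geostrophic wind blows 90° to the right of the pressure-gradient force (low pressure on the left).
Rotating 135° by 90° clockwise gives 225° — the wind blows toward the southwest.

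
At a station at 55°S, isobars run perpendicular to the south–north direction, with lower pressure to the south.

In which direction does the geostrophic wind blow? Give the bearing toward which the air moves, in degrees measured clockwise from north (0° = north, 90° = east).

090°

The pressure-gradient force points toward the south (bearing 180°).
Geostrophic balance: in the Southern Hemisphere the Coriolis force deflects motion to the left, so the geostrophic wind blows 90° to the left of the pressure-gradient force (low pressure on the right).
Rotating 180° by 90° counterclockwise gives 090° — the wind blows toward the east.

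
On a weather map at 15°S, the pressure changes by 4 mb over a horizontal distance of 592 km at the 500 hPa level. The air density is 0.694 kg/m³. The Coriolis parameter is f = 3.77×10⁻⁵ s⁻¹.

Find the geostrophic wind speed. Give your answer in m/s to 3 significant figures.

Pressure gradient: |∂P/∂n| = 400 Pa / 592000 m = 6.76×10⁻⁴ Pa/m
Geostrophic balance (pressure-gradient force = Coriolis force):
V_g = (1/(fρ)) |∂P/∂n| = 6.76×10⁻⁴ / (3.77×10⁻⁵ × 0.694) = 25.8 m/s

25.8 m/s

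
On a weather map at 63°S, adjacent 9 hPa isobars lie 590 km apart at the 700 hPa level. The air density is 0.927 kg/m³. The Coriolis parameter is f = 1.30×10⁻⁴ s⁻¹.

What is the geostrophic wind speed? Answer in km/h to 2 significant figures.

Pressure gradient: |∂P/∂n| = 900 Pa / 590000 m = 1.53×10⁻³ Pa/m
Geostrophic balance (pressure-gradient force = Coriolis force):
V_g = (1/(fρ)) |∂P/∂n| = 1.53×10⁻³ / (1.30×10⁻⁴ × 0.927) = 12.7 m/s
Converting: 12.7 m/s × 3.6 = 46 km/h

46 km/h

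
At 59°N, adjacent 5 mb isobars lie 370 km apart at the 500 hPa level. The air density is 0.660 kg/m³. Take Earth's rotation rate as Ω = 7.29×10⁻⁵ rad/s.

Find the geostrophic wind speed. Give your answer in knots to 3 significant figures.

Coriolis parameter at 59°N:
f = 2Ω sin φ = 2 × 7.29×10⁻⁵ × sin 59° = 1.25×10⁻⁴ s⁻¹
Pressure gradient: |∂P/∂n| = 500 Pa / 370000 m = 1.35×10⁻³ Pa/m
Geostrophic balance (pressure-gradient force = Coriolis force):
V_g = (1/(fρ)) |∂P/∂n| = 1.35×10⁻³ / (1.25×10⁻⁴ × 0.660) = 16.4 m/s
Converting: 16.4 m/s × 1.944 = 31.8 knots

31.8 knots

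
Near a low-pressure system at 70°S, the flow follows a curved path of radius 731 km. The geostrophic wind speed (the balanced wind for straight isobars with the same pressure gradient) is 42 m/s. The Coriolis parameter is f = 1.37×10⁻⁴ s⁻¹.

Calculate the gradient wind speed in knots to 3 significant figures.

Around a low, centrifugal force acts outward with Coriolis, so pressure-gradient force balances both:
(1/ρ)|∂P/∂n| = fV + V²/R  →  V² + fR·V − fR·V_g = 0
With fR = 1.37×10⁻⁴ × 731×10³ m = 100 m/s:
V = [−fR + √((fR)² + 4 fR V_g)]/2 = [−100 + √(100² + 4×100×42)]/2 = 31.9 m/s
Subgeostrophic (V < V_g = 42 m/s), as expected around a low.
Converting: 31.9 m/s × 1.944 = 61.9 knots

61.9 knots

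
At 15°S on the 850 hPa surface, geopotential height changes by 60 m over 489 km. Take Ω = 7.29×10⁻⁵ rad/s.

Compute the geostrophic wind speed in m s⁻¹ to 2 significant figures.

32 m s⁻¹

Coriolis parameter at 15°S:
f = 2Ω sin φ = 2 × 7.29×10⁻⁵ × sin 15° = 3.77×10⁻⁵ s⁻¹
Height gradient: |∂Z/∂n| = 60 m / 489000 m = 1.23×10⁻⁴
On a pressure surface, geostrophic balance gives V_g = (g/f)|∂Z/∂n|:
V_g = 9.81 × 1.23×10⁻⁴ / 3.77×10⁻⁵ = 31.9 m/s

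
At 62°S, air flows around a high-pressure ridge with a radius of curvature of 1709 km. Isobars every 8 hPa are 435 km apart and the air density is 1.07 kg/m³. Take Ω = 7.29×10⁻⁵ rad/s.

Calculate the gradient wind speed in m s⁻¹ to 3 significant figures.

Coriolis parameter at 62°S:
f = 2Ω sin φ = 2 × 7.29×10⁻⁵ × sin 62° = 1.29×10⁻⁴ s⁻¹
Pressure gradient: |∂P/∂n| = 800 Pa / 435000 m = 1.84×10⁻³ Pa/m
Geostrophic speed: V_g = |∂P/∂n|/(fρ) = 1.84×10⁻³/(1.29×10⁻⁴ × 1.07) = 13.4 m/s
Around a high, pressure-gradient force acts outward with centrifugal, so Coriolis balances both:
fV = (1/ρ)|∂P/∂n| + V²/R  →  V² − fR·V + fR·V_g = 0
With fR = 1.29×10⁻⁴ × 1709×10³ m = 220 m/s:
V = [fR − √((fR)² − 4 fR V_g)]/2 = [220 − √(220² − 4×220×13.4)]/2 = 14.3 m/s
Supergeostrophic (V > V_g = 13.4 m/s), as expected around a high.

14.3 m s⁻¹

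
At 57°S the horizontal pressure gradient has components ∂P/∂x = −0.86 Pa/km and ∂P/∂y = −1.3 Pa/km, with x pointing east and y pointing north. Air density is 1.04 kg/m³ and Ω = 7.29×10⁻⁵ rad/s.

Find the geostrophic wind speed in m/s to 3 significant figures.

Coriolis parameter at 57°S:
f = 2Ω sin φ = 2 × 7.29×10⁻⁵ × sin 57° = 1.22×10⁻⁴ s⁻¹
In the Southern Hemisphere f is negative: f = −1.22×10⁻⁴ s⁻¹.
Component geostrophic relations (x east, y north):
u_g = −(1/(fρ)) ∂P/∂y,  v_g = (1/(fρ)) ∂P/∂x
u_g = −(−1.3×10⁻³)/(−1.22×10⁻⁴ × 1.04) = −10.2 m/s;  v_g = (−0.86×10⁻³)/(−1.22×10⁻⁴ × 1.04) = 6.76 m/s
|V_g| = √(u_g² + v_g²) = 12.3 m/s

12.3 m/s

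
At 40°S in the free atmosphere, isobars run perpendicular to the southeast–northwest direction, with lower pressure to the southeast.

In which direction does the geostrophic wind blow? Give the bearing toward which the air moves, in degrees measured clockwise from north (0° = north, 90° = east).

045°

The pressure-gradient force points toward the southeast (bearing 135°).
Geostrophic balance: in the Southern Hemisphere the Coriolis force deflects motion to the left, so the geostrophic wind blows 90° to the left of the pressure-gradient force (low pressure on the right).
Rotating 135° by 90° counterclockwise gives 045° — the wind blows toward the northeast.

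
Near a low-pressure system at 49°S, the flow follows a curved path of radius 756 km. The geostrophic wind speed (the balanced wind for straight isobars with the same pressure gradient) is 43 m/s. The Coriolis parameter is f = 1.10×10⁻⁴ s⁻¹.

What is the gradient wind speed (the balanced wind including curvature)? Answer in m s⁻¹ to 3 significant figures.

31.3 m s⁻¹

Around a low, centrifugal force acts outward with Coriolis, so pressure-gradient force balances both:
(1/ρ)|∂P/∂n| = fV + V²/R  →  V² + fR·V − fR·V_g = 0
With fR = 1.10×10⁻⁴ × 756×10³ m = 83.2 m/s:
V = [−fR + √((fR)² + 4 fR V_g)]/2 = [−83.2 + √(83.2² + 4×83.2×43)]/2 = 31.3 m/s
Subgeostrophic (V < V_g = 43 m/s), as expected around a low.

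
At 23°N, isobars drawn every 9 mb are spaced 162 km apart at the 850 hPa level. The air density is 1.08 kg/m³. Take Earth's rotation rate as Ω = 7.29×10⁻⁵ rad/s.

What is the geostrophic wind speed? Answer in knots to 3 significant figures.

Coriolis parameter at 23°N:
f = 2Ω sin φ = 2 × 7.29×10⁻⁵ × sin 23° = 5.70×10⁻⁵ s⁻¹
Pressure gradient: |∂P/∂n| = 900 Pa / 162000 m = 5.56×10⁻³ Pa/m
Geostrophic balance (pressure-gradient force = Coriolis force):
V_g = (1/(fρ)) |∂P/∂n| = 5.56×10⁻³ / (5.70×10⁻⁵ × 1.08) = 90.3 m/s
Converting: 90.3 m/s × 1.944 = 176 knots

176 knots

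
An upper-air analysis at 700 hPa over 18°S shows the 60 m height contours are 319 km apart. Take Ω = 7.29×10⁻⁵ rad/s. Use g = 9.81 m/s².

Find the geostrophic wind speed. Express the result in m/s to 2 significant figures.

41 m/s

Coriolis parameter at 18°S:
f = 2Ω sin φ = 2 × 7.29×10⁻⁵ × sin 18° = 4.51×10⁻⁵ s⁻¹
Height gradient: |∂Z/∂n| = 60 m / 319000 m = 1.88×10⁻⁴
On a pressure surface, geostrophic balance gives V_g = (g/f)|∂Z/∂n|:
V_g = 9.81 × 1.88×10⁻⁴ / 4.51×10⁻⁵ = 41.0 m/s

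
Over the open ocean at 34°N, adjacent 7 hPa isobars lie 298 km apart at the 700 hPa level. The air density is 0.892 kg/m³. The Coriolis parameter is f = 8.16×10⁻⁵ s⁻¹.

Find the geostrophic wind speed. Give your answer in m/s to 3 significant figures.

32.3 m/s

Pressure gradient: |∂P/∂n| = 700 Pa / 298000 m = 2.35×10⁻³ Pa/m
Geostrophic balance (pressure-gradient force = Coriolis force):
V_g = (1/(fρ)) |∂P/∂n| = 2.35×10⁻³ / (8.16×10⁻⁵ × 0.892) = 32.3 m/s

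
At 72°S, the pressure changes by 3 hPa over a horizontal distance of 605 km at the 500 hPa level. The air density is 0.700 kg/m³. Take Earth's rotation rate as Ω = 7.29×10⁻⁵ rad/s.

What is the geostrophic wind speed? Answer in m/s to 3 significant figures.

5.11 m/s

Coriolis parameter at 72°S:
f = 2Ω sin φ = 2 × 7.29×10⁻⁵ × sin 72° = 1.39×10⁻⁴ s⁻¹
Pressure gradient: |∂P/∂n| = 300 Pa / 605000 m = 4.96×10⁻⁴ Pa/m
Geostrophic balance (pressure-gradient force = Coriolis force):
V_g = (1/(fρ)) |∂P/∂n| = 4.96×10⁻⁴ / (1.39×10⁻⁴ × 0.700) = 5.11 m/s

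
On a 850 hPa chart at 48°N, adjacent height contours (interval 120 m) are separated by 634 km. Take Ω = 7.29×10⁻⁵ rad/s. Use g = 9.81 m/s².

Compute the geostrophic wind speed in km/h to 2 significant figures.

Coriolis parameter at 48°N:
f = 2Ω sin φ = 2 × 7.29×10⁻⁵ × sin 48° = 1.08×10⁻⁴ s⁻¹
Height gradient: |∂Z/∂n| = 120 m / 634000 m = 1.89×10⁻⁴
On a pressure surface, geostrophic balance gives V_g = (g/f)|∂Z/∂n|:
V_g = 9.81 × 1.89×10⁻⁴ / 1.08×10⁻⁴ = 17.1 m/s
Converting: 17.1 m/s × 3.6 = 62 km/h

62 km/h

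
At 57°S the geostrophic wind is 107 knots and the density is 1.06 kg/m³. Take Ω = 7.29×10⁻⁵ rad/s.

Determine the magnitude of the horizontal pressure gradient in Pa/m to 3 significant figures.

Coriolis parameter at 57°S:
f = 2Ω sin φ = 2 × 7.29×10⁻⁵ × sin 57° = 1.22×10⁻⁴ s⁻¹
Wind speed in SI: 107 knots = 55.0 m/s
Geostrophic balance rearranged: |∂P/∂n| = f ρ V_g
|∂P/∂n| = 1.22×10⁻⁴ × 1.06 × 55.0 = 7.13×10⁻³ Pa/m

7.13×10⁻³ Pa/m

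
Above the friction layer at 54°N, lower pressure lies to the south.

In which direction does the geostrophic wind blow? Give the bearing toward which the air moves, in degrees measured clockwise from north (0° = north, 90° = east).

The pressure-gradient force points toward the south (bearing 180°).
Geostrophic balance: in the Northern Hemisphere the Coriolis force deflects motion to the right, so the geostrophic wind blows 90° to the right of the pressure-gradient force (low pressure on the left).
Rotating 180° by 90° clockwise gives 270° — the wind blows toward the west.

270°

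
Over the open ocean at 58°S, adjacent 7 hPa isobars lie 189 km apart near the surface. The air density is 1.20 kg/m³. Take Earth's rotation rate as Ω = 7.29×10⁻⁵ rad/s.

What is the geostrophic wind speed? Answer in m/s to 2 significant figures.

25 m/s

Coriolis parameter at 58°S:
f = 2Ω sin φ = 2 × 7.29×10⁻⁵ × sin 58° = 1.24×10⁻⁴ s⁻¹
Pressure gradient: |∂P/∂n| = 700 Pa / 189000 m = 3.70×10⁻³ Pa/m
Geostrophic balance (pressure-gradient force = Coriolis force):
V_g = (1/(fρ)) |∂P/∂n| = 3.70×10⁻³ / (1.24×10⁻⁴ × 1.20) = 25.0 m/s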